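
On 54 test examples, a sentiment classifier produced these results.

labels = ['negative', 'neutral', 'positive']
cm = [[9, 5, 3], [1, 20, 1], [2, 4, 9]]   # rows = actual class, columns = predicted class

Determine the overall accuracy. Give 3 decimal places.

0.704

Accuracy = trace / total = (9+20+9=38) / 54 = 38/54 = 0.704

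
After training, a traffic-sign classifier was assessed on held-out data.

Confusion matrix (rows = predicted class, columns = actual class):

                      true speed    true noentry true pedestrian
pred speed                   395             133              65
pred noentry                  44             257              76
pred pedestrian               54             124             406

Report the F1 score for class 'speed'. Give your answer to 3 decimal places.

0.727

One-vs-rest for 'speed': TP = diagonal; FP = other classes predicted 'speed'; FN = 'speed' predicted as other.
F1 score = 2·TP/(2·TP+FP+FN).
speed: TP=395, FP=133+65=198, FN=44+54=98 → 790/1086 = 0.7274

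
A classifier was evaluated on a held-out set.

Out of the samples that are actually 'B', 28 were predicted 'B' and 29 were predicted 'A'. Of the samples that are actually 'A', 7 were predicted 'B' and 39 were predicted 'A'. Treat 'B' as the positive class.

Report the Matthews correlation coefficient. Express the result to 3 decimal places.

MCC = (TP·TN − FP·FN) / √((TP+FP)(TP+FN)(TN+FP)(TN+FN))
Numerator = 28·39 − 7·29 = 889
Denominator = √(35·57·46·68) = √6240360 = 2498.0713
MCC = 889 / 2498.0713 = 0.356

0.356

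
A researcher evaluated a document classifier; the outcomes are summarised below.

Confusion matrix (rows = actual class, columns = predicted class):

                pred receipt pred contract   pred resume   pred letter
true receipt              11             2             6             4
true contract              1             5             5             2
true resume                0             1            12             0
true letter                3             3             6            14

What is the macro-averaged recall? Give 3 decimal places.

0.581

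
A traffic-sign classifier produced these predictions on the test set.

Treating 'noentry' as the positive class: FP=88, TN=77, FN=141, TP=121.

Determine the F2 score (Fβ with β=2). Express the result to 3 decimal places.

Fβ = (1+β²)·TP / ((1+β²)·TP + β²·FN + FP), with β²=4
= 5·121 / (5·121 + 4·141 + 88) = 0.481

0.481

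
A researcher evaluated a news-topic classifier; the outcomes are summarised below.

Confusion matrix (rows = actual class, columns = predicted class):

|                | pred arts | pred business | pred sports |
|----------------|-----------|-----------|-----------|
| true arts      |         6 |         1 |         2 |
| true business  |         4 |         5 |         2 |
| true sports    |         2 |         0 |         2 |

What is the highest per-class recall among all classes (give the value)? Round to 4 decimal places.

0.6667

Per-class recall (TP/(TP+FN)):
  arts: TP=6, FN=1+2=3 → 6/9 = 0.66667
  business: TP=5, FN=4+2=6 → 5/11 = 0.45455
  sports: TP=2, FN=2+0=2 → 2/4 = 0.50000
Highest is class 'arts' with recall = 0.6667.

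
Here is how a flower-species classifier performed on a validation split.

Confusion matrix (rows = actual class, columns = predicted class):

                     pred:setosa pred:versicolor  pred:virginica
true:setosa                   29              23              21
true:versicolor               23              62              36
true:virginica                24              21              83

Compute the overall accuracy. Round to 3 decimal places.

Accuracy = trace / total = (29+62+83=174) / 322 = 174/322 = 0.540

0.540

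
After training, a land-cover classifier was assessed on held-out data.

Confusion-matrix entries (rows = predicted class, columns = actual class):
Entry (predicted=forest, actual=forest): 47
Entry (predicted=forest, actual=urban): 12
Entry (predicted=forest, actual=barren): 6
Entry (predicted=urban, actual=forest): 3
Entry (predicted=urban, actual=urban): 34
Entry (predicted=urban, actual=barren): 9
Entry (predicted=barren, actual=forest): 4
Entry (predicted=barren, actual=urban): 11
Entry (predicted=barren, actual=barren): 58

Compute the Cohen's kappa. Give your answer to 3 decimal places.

Observed agreement pₒ = trace/N = 139/184 = 0.7554
Expected agreement pₑ = Σ (rowᵢ·colᵢ)/N² = (54·65 + 57·46 + 73·73)/184² = 0.3385
κ = (pₒ − pₑ)/(1 − pₑ) = (0.7554 − 0.3385)/(1 − 0.3385) = 0.630

0.630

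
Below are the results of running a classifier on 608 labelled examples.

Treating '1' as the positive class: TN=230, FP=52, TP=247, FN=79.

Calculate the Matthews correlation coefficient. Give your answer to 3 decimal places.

MCC = (TP·TN − FP·FN) / √((TP+FP)(TP+FN)(TN+FP)(TN+FN))
Numerator = 247·230 − 52·79 = 52702
Denominator = √(299·326·282·309) = √8493689412 = 92161.2142
MCC = 52702 / 92161.2142 = 0.572

0.572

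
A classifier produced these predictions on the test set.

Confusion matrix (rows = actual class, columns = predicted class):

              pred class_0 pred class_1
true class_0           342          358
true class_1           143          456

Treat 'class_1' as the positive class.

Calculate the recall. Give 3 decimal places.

Recall = TP/(TP+FN) = 456/(456+143) = 456/599 = 0.761

0.761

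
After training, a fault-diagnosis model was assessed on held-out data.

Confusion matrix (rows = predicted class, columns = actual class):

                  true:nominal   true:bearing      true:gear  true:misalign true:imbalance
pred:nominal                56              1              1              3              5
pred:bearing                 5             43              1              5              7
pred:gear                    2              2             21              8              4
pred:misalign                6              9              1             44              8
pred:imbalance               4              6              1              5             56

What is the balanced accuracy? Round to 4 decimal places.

Balanced accuracy = mean of per-class recall.
  nominal: recall = 56/73 = 0.76712
  bearing: recall = 43/61 = 0.70492
  gear: recall = 21/25 = 0.84000
  misalign: recall = 44/65 = 0.67692
  imbalance: recall = 56/80 = 0.70000
Mean = (0.76712 + 0.70492 + 0.84000 + 0.67692 + 0.70000) / 5 = 0.7378

0.7378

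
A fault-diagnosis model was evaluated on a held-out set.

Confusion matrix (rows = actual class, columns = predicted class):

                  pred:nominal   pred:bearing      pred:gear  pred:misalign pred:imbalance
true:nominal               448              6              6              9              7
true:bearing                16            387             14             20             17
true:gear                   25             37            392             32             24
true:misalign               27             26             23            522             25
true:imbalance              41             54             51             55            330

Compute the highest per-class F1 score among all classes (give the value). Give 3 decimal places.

0.867

Per-class F1 score (2·TP/(2·TP+FP+FN)):
  nominal: TP=448, FP=16+25+27+41=109, FN=6+6+9+7=28 → 896/1033 = 0.8674
  bearing: TP=387, FP=6+37+26+54=123, FN=16+14+20+17=67 → 774/964 = 0.8029
  gear: TP=392, FP=6+14+23+51=94, FN=25+37+32+24=118 → 784/996 = 0.7871
  misalign: TP=522, FP=9+20+32+55=116, FN=27+26+23+25=101 → 1044/1261 = 0.8279
  imbalance: TP=330, FP=7+17+24+25=73, FN=41+54+51+55=201 → 660/934 = 0.7066
Highest is class 'nominal' with F1 score = 0.867.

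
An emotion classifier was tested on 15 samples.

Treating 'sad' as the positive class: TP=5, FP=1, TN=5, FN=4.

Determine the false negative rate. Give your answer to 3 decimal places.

0.444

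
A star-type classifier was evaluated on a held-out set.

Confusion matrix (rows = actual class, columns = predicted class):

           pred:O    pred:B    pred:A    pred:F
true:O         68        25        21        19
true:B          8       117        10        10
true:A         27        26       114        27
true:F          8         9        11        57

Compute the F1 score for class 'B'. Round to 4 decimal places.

0.7267

Treat 'B' as positive and all other classes as negative.
F1 score = 2·TP/(2·TP+FP+FN).
B: TP=117, FP=25+26+9=60, FN=8+10+10=28 → 234/322 = 0.72671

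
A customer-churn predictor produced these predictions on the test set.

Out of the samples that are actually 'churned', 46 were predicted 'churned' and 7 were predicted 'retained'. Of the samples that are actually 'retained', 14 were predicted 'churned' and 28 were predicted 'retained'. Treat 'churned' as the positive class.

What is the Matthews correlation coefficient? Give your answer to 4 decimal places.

0.5504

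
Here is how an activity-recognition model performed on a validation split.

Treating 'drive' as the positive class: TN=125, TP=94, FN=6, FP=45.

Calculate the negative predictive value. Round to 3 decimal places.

NPV = TN/(TN+FN) = 125/(125+6) = 0.954

0.954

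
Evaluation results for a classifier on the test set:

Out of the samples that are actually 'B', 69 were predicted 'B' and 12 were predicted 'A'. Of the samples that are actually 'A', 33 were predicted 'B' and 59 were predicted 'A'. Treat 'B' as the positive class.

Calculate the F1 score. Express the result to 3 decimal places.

Precision = TP/(TP+FP) = 69/102 = 0.6765
Recall = TP/(TP+FN) = 69/81 = 0.8519
F1 = 2·TP/(2·TP+FP+FN) = 138/183 = 0.754

0.754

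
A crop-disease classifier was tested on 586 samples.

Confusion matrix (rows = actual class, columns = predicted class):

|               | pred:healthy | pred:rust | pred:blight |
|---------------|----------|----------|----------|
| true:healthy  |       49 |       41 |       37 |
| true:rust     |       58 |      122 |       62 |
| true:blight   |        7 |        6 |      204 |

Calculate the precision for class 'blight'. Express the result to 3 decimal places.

precision = TP/(TP+FP).
blight: TP=204, FP=37+62=99 → 204/303 = 0.6733

0.673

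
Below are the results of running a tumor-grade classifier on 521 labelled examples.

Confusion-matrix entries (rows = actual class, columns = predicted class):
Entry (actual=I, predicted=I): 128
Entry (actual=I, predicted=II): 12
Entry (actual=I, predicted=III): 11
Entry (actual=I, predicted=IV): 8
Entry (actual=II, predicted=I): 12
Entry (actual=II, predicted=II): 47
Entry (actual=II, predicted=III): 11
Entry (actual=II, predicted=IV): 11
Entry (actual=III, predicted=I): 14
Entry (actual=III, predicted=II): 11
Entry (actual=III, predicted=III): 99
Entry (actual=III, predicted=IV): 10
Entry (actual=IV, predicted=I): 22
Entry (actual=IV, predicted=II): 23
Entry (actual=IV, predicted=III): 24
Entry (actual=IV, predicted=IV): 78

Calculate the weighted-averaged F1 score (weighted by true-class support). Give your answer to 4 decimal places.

Per-class F1 score (2·TP/(2·TP+FP+FN)):
  I: TP=128, FP=12+14+22=48, FN=12+11+8=31 → 256/335 = 0.76418
  II: TP=47, FP=12+11+23=46, FN=12+11+11=34 → 94/174 = 0.54023
  III: TP=99, FP=11+11+24=46, FN=14+11+10=35 → 198/279 = 0.70968
  IV: TP=78, FP=8+11+10=29, FN=22+23+24=69 → 156/254 = 0.61417
Weighted-F1 score = Σ (supportᵢ/N)·F1 scoreᵢ with N=521: (159/521)·0.76418 + (81/521)·0.54023 + (134/521)·0.70968 + (147/521)·0.61417 = 0.6730

0.6730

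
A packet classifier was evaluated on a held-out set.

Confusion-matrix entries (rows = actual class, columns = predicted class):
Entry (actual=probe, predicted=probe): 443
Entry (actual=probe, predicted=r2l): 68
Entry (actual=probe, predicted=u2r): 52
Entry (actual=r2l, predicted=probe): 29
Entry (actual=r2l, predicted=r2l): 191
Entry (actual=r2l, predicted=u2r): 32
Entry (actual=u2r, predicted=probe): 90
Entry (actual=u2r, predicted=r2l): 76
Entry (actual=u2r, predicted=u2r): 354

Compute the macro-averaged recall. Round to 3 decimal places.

Per-class recall (TP/(TP+FN)):
  probe: TP=443, FN=68+52=120 → 443/563 = 0.7869
  r2l: TP=191, FN=29+32=61 → 191/252 = 0.7579
  u2r: TP=354, FN=90+76=166 → 354/520 = 0.6808
Macro-recall = mean = (0.7869 + 0.7579 + 0.6808) / 3 = 0.742

0.742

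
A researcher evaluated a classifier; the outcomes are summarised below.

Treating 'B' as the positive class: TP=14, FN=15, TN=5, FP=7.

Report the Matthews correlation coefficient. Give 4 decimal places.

-0.0915

MCC = (TP·TN − FP·FN) / √((TP+FP)(TP+FN)(TN+FP)(TN+FN))
Numerator = 14·5 − 7·15 = -35
Denominator = √(21·29·12·20) = √146160 = 382.3088
MCC = -35 / 382.3088 = -0.0915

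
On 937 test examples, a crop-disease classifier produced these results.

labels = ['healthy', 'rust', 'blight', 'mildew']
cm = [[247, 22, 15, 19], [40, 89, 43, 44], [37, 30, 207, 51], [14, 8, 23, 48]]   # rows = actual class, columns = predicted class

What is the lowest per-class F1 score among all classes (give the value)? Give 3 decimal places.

0.376

Per-class F1 score (2·TP/(2·TP+FP+FN)):
  healthy: TP=247, FP=40+37+14=91, FN=22+15+19=56 → 494/641 = 0.7707
  rust: TP=89, FP=22+30+8=60, FN=40+43+44=127 → 178/365 = 0.4877
  blight: TP=207, FP=15+43+23=81, FN=37+30+51=118 → 414/613 = 0.6754
  mildew: TP=48, FP=19+44+51=114, FN=14+8+23=45 → 96/255 = 0.3765
Lowest is class 'mildew' with F1 score = 0.376.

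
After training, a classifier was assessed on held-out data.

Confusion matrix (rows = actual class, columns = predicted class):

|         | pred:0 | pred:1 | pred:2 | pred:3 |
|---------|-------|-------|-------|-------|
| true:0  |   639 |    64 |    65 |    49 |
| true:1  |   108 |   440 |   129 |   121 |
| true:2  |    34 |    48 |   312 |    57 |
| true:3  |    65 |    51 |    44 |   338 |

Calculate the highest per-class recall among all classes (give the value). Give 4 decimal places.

0.7821

Per-class recall (TP/(TP+FN)):
  0: TP=639, FN=64+65+49=178 → 639/817 = 0.78213
  1: TP=440, FN=108+129+121=358 → 440/798 = 0.55138
  2: TP=312, FN=34+48+57=139 → 312/451 = 0.69180
  3: TP=338, FN=65+51+44=160 → 338/498 = 0.67871
Highest is class '0' with recall = 0.7821.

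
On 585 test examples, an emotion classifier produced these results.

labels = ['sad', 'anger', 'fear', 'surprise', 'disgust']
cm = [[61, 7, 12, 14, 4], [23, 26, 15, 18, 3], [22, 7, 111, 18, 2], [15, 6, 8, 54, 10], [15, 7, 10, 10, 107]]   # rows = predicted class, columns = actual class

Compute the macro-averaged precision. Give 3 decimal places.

0.584

Per-class precision (TP/(TP+FP)):
  sad: TP=61, FP=7+12+14+4=37 → 61/98 = 0.6224
  anger: TP=26, FP=23+15+18+3=59 → 26/85 = 0.3059
  fear: TP=111, FP=22+7+18+2=49 → 111/160 = 0.6938
  surprise: TP=54, FP=15+6+8+10=39 → 54/93 = 0.5806
  disgust: TP=107, FP=15+7+10+10=42 → 107/149 = 0.7181
Macro-precision = mean = (0.6224 + 0.3059 + 0.6938 + 0.5806 + 0.7181) / 5 = 0.584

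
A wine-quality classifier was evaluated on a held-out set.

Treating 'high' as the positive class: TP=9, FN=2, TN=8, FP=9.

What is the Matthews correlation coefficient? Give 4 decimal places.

0.2943

MCC = (TP·TN − FP·FN) / √((TP+FP)(TP+FN)(TN+FP)(TN+FN))
Numerator = 9·8 − 9·2 = 54
Denominator = √(18·11·17·10) = √33660 = 183.4666
MCC = 54 / 183.4666 = 0.2943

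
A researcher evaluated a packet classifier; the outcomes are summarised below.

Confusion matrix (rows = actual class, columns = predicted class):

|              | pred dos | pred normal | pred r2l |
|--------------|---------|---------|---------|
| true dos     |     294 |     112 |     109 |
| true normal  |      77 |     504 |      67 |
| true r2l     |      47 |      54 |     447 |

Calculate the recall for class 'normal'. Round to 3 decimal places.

0.778

Treat 'normal' as positive and all other classes as negative.
recall = TP/(TP+FN).
normal: TP=504, FN=77+67=144 → 504/648 = 0.7778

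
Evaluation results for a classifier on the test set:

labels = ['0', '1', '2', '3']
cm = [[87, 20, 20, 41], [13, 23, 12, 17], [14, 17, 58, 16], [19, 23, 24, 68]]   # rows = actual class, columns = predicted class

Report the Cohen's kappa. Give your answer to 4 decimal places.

0.3210

Observed agreement pₒ = trace/N = 236/472 = 0.50000
Expected agreement pₑ = Σ (rowᵢ·colᵢ)/N² = (168·133 + 65·83 + 105·114 + 134·142)/472² = 0.26365
κ = (pₒ − pₑ)/(1 − pₑ) = (0.50000 − 0.26365)/(1 − 0.26365) = 0.3210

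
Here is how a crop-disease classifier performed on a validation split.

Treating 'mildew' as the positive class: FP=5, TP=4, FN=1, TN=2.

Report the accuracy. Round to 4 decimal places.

0.5000

Accuracy = (TP+TN)/N = (4+2)/12 = 0.5000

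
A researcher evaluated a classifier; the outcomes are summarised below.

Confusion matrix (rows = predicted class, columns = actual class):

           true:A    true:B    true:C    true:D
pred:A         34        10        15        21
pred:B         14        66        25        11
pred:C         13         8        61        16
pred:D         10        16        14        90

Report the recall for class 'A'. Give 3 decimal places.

recall = TP/(TP+FN).
A: TP=34, FN=14+13+10=37 → 34/71 = 0.4789

0.479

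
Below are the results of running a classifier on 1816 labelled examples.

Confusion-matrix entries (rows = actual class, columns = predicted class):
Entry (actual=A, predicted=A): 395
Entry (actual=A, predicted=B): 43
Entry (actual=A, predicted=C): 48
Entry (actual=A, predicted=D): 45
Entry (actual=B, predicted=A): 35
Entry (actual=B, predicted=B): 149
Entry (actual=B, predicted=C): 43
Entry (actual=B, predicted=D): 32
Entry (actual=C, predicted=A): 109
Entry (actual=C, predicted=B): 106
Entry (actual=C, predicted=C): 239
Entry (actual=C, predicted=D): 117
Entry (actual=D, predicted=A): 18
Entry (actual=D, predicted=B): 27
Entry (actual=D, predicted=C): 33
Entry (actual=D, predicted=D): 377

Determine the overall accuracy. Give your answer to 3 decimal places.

Accuracy = trace / total = (395+149+239+377=1160) / 1816 = 1160/1816 = 0.639

0.639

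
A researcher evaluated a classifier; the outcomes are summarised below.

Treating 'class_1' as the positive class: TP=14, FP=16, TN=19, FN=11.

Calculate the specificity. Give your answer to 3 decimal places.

0.543

Specificity = TN/(TN+FP) = 19/(19+16) = 0.543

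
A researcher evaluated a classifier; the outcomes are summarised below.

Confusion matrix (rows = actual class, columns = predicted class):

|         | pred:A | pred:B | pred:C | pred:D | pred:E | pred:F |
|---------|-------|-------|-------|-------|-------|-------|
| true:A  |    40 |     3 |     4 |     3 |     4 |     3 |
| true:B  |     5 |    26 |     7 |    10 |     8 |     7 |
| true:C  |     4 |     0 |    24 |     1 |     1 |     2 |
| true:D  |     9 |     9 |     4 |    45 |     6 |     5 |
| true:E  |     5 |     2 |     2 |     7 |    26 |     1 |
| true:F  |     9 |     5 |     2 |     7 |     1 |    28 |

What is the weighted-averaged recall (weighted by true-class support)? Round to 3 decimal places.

0.582

Per-class recall (TP/(TP+FN)):
  A: TP=40, FN=3+4+3+4+3=17 → 40/57 = 0.7018
  B: TP=26, FN=5+7+10+8+7=37 → 26/63 = 0.4127
  C: TP=24, FN=4+0+1+1+2=8 → 24/32 = 0.7500
  D: TP=45, FN=9+9+4+6+5=33 → 45/78 = 0.5769
  E: TP=26, FN=5+2+2+7+1=17 → 26/43 = 0.6047
  F: TP=28, FN=9+5+2+7+1=24 → 28/52 = 0.5385
Weighted-recall = Σ (supportᵢ/N)·recallᵢ with N=325: (57/325)·0.7018 + (63/325)·0.4127 + (32/325)·0.7500 + (78/325)·0.5769 + (43/325)·0.6047 + (52/325)·0.5385 = 0.582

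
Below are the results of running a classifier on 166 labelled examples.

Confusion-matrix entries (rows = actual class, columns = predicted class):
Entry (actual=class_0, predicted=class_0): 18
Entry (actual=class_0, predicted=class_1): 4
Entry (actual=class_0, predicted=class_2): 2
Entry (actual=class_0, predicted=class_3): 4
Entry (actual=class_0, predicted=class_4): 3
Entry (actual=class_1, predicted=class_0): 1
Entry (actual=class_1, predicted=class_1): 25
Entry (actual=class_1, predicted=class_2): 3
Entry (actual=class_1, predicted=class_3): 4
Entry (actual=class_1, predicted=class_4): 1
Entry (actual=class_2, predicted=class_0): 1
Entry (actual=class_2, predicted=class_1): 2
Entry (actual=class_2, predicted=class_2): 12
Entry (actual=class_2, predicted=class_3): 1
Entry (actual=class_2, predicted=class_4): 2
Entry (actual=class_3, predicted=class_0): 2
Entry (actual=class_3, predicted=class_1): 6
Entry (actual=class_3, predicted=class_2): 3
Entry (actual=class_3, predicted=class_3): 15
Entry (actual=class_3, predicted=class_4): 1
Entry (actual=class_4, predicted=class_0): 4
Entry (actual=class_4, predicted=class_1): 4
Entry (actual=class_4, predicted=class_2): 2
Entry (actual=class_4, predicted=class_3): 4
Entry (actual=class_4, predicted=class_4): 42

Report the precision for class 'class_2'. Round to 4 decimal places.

0.5455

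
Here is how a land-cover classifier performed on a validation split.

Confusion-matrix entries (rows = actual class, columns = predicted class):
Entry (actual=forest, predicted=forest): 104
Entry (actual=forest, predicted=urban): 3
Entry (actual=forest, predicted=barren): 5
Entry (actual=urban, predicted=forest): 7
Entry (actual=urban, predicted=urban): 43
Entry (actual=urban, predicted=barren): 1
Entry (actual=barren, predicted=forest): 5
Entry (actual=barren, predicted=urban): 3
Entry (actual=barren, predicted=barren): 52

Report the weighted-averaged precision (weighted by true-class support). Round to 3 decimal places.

Per-class precision (TP/(TP+FP)):
  forest: TP=104, FP=7+5=12 → 104/116 = 0.8966
  urban: TP=43, FP=3+3=6 → 43/49 = 0.8776
  barren: TP=52, FP=5+1=6 → 52/58 = 0.8966
Weighted-precision = Σ (supportᵢ/N)·precisionᵢ with N=223: (112/223)·0.8966 + (51/223)·0.8776 + (60/223)·0.8966 = 0.892

0.892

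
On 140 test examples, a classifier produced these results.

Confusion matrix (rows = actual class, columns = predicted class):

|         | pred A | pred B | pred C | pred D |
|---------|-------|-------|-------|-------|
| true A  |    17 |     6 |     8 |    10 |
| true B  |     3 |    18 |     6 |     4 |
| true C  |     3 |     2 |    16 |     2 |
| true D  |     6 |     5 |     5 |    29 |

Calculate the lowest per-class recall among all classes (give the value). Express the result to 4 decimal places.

Per-class recall (TP/(TP+FN)):
  A: TP=17, FN=6+8+10=24 → 17/41 = 0.41463
  B: TP=18, FN=3+6+4=13 → 18/31 = 0.58065
  C: TP=16, FN=3+2+2=7 → 16/23 = 0.69565
  D: TP=29, FN=6+5+5=16 → 29/45 = 0.64444
Lowest is class 'A' with recall = 0.4146.

0.4146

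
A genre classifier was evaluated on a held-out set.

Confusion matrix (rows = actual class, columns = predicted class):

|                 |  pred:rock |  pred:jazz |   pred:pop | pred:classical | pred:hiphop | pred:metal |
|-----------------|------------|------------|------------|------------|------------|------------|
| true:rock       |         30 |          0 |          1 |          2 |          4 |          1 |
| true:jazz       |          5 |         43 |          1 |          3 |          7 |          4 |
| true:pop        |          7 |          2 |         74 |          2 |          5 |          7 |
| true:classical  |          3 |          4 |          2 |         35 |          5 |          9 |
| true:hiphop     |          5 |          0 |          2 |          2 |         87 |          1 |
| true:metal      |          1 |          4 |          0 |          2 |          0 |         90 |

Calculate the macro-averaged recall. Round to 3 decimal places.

0.777

Per-class recall (TP/(TP+FN)):
  rock: TP=30, FN=0+1+2+4+1=8 → 30/38 = 0.7895
  jazz: TP=43, FN=5+1+3+7+4=20 → 43/63 = 0.6825
  pop: TP=74, FN=7+2+2+5+7=23 → 74/97 = 0.7629
  classical: TP=35, FN=3+4+2+5+9=23 → 35/58 = 0.6034
  hiphop: TP=87, FN=5+0+2+2+1=10 → 87/97 = 0.8969
  metal: TP=90, FN=1+4+0+2+0=7 → 90/97 = 0.9278
Macro-recall = mean = (0.7895 + 0.6825 + 0.7629 + 0.6034 + 0.8969 + 0.9278) / 6 = 0.777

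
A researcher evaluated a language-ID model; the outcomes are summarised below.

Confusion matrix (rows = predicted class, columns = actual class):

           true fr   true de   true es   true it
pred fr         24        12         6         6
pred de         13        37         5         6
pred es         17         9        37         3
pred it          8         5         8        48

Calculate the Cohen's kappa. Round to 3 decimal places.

Observed agreement pₒ = trace/N = 146/244 = 0.5984
Expected agreement pₑ = Σ (rowᵢ·colᵢ)/N² = (62·48 + 63·61 + 56·66 + 63·69)/244² = 0.2496
κ = (pₒ − pₑ)/(1 − pₑ) = (0.5984 − 0.2496)/(1 − 0.2496) = 0.465

0.465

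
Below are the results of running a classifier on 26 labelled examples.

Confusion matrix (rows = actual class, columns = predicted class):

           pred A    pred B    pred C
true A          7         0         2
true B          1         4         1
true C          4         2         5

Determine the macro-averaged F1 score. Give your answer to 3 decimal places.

0.620

Per-class F1 score (2·TP/(2·TP+FP+FN)):
  A: TP=7, FP=1+4=5, FN=0+2=2 → 14/21 = 0.6667
  B: TP=4, FP=0+2=2, FN=1+1=2 → 8/12 = 0.6667
  C: TP=5, FP=2+1=3, FN=4+2=6 → 10/19 = 0.5263
Macro-F1 score = mean = (0.6667 + 0.6667 + 0.5263) / 3 = 0.620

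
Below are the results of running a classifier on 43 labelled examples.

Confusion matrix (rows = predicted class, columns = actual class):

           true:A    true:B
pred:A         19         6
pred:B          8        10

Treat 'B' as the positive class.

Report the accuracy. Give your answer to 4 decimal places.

Accuracy = (TP+TN)/N = (10+19)/43 = 0.6744

0.6744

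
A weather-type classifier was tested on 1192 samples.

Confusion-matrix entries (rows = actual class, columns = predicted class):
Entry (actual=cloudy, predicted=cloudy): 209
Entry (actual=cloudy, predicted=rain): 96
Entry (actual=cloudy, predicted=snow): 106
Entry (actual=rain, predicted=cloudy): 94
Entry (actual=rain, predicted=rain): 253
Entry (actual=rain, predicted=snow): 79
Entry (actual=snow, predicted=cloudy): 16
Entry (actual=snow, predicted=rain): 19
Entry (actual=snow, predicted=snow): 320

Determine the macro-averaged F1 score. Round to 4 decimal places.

Per-class F1 score (2·TP/(2·TP+FP+FN)):
  cloudy: TP=209, FP=94+16=110, FN=96+106=202 → 418/730 = 0.57260
  rain: TP=253, FP=96+19=115, FN=94+79=173 → 506/794 = 0.63728
  snow: TP=320, FP=106+79=185, FN=16+19=35 → 640/860 = 0.74419
Macro-F1 score = mean = (0.57260 + 0.63728 + 0.74419) / 3 = 0.6514

0.6514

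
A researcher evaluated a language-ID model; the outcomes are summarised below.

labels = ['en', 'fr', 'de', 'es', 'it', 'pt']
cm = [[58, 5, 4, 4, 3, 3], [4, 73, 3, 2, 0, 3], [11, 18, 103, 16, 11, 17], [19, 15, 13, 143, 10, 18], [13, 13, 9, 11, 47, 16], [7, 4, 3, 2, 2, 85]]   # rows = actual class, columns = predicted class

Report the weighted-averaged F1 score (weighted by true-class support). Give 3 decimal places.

0.661

Per-class F1 score (2·TP/(2·TP+FP+FN)):
  en: TP=58, FP=4+11+19+13+7=54, FN=5+4+4+3+3=19 → 116/189 = 0.6138
  fr: TP=73, FP=5+18+15+13+4=55, FN=4+3+2+0+3=12 → 146/213 = 0.6854
  de: TP=103, FP=4+3+13+9+3=32, FN=11+18+16+11+17=73 → 206/311 = 0.6624
  es: TP=143, FP=4+2+16+11+2=35, FN=19+15+13+10+18=75 → 286/396 = 0.7222
  it: TP=47, FP=3+0+11+10+2=26, FN=13+13+9+11+16=62 → 94/182 = 0.5165
  pt: TP=85, FP=3+3+17+18+16=57, FN=7+4+3+2+2=18 → 170/245 = 0.6939
Weighted-F1 score = Σ (supportᵢ/N)·F1 scoreᵢ with N=768: (77/768)·0.6138 + (85/768)·0.6854 + (176/768)·0.6624 + (218/768)·0.7222 + (109/768)·0.5165 + (103/768)·0.6939 = 0.661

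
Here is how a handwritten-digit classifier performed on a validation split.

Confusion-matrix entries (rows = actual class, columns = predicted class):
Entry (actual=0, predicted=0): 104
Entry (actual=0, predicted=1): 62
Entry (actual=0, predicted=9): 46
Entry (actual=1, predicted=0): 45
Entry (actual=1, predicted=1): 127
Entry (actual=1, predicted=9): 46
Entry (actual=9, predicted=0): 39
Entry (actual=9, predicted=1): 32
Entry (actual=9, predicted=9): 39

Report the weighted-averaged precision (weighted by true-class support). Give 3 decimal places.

0.510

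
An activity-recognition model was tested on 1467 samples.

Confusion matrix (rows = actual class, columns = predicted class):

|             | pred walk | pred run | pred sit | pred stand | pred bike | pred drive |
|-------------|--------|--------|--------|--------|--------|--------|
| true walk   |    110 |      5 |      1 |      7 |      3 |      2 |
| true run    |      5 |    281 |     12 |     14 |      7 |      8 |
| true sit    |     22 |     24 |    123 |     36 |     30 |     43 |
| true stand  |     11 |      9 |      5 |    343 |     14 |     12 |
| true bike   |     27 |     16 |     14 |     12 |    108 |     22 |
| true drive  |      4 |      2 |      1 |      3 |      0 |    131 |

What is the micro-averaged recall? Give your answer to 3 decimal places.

0.747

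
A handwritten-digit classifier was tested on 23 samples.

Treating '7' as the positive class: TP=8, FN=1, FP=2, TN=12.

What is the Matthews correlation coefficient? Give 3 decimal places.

0.734

MCC = (TP·TN − FP·FN) / √((TP+FP)(TP+FN)(TN+FP)(TN+FN))
Numerator = 8·12 − 2·1 = 94
Denominator = √(10·9·14·13) = √16380 = 127.9844
MCC = 94 / 127.9844 = 0.734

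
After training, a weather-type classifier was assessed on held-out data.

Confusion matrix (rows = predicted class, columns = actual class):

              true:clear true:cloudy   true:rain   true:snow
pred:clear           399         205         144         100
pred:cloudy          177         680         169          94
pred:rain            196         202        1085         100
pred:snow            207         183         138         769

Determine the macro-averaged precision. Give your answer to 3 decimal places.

Per-class precision (TP/(TP+FP)):
  clear: TP=399, FP=205+144+100=449 → 399/848 = 0.4705
  cloudy: TP=680, FP=177+169+94=440 → 680/1120 = 0.6071
  rain: TP=1085, FP=196+202+100=498 → 1085/1583 = 0.6854
  snow: TP=769, FP=207+183+138=528 → 769/1297 = 0.5929
Macro-precision = mean = (0.4705 + 0.6071 + 0.6854 + 0.5929) / 4 = 0.589

0.589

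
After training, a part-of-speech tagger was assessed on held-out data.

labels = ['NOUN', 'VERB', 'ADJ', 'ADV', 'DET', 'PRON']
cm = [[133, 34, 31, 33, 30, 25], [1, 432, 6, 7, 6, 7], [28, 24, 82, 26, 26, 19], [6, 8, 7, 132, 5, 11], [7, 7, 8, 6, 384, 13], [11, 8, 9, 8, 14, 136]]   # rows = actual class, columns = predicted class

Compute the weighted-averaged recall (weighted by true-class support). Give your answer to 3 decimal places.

Per-class recall (TP/(TP+FN)):
  NOUN: TP=133, FN=34+31+33+30+25=153 → 133/286 = 0.4650
  VERB: TP=432, FN=1+6+7+6+7=27 → 432/459 = 0.9412
  ADJ: TP=82, FN=28+24+26+26+19=123 → 82/205 = 0.4000
  ADV: TP=132, FN=6+8+7+5+11=37 → 132/169 = 0.7811
  DET: TP=384, FN=7+7+8+6+13=41 → 384/425 = 0.9035
  PRON: TP=136, FN=11+8+9+8+14=50 → 136/186 = 0.7312
Weighted-recall = Σ (supportᵢ/N)·recallᵢ with N=1730: (286/1730)·0.4650 + (459/1730)·0.9412 + (205/1730)·0.4000 + (169/1730)·0.7811 + (425/1730)·0.9035 + (186/1730)·0.7312 = 0.751

0.751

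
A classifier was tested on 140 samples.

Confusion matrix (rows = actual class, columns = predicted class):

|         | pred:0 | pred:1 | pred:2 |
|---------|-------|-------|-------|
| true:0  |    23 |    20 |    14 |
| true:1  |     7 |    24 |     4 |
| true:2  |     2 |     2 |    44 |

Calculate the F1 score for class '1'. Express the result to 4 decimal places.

Treat '1' as positive and all other classes as negative.
F1 score = 2·TP/(2·TP+FP+FN).
1: TP=24, FP=20+2=22, FN=7+4=11 → 48/81 = 0.59259

0.5926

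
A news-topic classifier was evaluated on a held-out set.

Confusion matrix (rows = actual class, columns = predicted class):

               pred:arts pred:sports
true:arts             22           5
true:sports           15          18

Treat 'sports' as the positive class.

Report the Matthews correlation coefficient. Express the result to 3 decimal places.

0.369

MCC = (TP·TN − FP·FN) / √((TP+FP)(TP+FN)(TN+FP)(TN+FN))
Numerator = 18·22 − 5·15 = 321
Denominator = √(23·33·27·37) = √758241 = 870.7703
MCC = 321 / 870.7703 = 0.369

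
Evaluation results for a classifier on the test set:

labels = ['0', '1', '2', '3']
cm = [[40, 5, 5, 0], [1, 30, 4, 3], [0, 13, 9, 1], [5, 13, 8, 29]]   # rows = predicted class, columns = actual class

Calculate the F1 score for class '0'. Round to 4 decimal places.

0.8333

One-vs-rest for '0': TP = diagonal; FP = other classes predicted '0'; FN = '0' predicted as other.
F1 score = 2·TP/(2·TP+FP+FN).
0: TP=40, FP=5+5+0=10, FN=1+0+5=6 → 80/96 = 0.83333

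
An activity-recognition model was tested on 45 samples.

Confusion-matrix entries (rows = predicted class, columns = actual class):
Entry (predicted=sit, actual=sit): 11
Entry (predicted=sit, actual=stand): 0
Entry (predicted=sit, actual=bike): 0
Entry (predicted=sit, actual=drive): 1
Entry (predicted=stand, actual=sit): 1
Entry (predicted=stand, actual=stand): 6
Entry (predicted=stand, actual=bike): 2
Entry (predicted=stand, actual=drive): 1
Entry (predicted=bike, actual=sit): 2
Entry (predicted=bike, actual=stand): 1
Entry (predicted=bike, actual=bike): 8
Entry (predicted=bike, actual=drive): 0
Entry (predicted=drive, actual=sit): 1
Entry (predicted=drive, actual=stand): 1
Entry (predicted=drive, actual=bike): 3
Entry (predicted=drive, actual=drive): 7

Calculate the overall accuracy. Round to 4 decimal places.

Accuracy = trace / total = (11+6+8+7=32) / 45 = 32/45 = 0.7111

0.7111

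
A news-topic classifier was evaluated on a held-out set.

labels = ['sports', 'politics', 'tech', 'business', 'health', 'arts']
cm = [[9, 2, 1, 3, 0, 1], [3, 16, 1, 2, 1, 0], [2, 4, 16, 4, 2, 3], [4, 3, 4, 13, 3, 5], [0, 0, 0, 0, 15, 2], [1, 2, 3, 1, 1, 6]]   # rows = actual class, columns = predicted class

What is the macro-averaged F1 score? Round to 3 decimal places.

0.559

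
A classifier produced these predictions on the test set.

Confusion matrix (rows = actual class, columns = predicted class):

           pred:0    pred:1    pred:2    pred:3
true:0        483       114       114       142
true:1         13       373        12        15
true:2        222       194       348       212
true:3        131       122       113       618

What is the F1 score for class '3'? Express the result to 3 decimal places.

F1 score = 2·TP/(2·TP+FP+FN).
3: TP=618, FP=142+15+212=369, FN=131+122+113=366 → 1236/1971 = 0.6271

0.627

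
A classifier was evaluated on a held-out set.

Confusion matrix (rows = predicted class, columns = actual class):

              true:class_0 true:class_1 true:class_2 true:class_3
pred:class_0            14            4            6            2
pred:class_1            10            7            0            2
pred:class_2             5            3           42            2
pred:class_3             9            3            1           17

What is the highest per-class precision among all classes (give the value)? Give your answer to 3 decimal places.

0.808

Per-class precision (TP/(TP+FP)):
  class_0: TP=14, FP=4+6+2=12 → 14/26 = 0.5385
  class_1: TP=7, FP=10+0+2=12 → 7/19 = 0.3684
  class_2: TP=42, FP=5+3+2=10 → 42/52 = 0.8077
  class_3: TP=17, FP=9+3+1=13 → 17/30 = 0.5667
Highest is class 'class_2' with precision = 0.808.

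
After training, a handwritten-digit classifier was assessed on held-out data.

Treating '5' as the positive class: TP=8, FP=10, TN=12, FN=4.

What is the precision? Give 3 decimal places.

0.444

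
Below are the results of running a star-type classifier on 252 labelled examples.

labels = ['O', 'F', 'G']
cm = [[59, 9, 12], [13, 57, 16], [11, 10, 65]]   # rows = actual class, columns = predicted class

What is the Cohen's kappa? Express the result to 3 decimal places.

Observed agreement pₒ = trace/N = 181/252 = 0.7183
Expected agreement pₑ = Σ (rowᵢ·colᵢ)/N² = (80·83 + 86·76 + 86·93)/252² = 0.3334
κ = (pₒ − pₑ)/(1 − pₑ) = (0.7183 − 0.3334)/(1 − 0.3334) = 0.577

0.577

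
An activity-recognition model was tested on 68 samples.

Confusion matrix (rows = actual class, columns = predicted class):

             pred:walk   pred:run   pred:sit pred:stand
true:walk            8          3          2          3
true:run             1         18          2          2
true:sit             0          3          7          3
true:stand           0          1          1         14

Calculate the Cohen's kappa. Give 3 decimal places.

0.580

Observed agreement pₒ = trace/N = 47/68 = 0.6912
Expected agreement pₑ = Σ (rowᵢ·colᵢ)/N² = (16·9 + 23·25 + 13·12 + 16·22)/68² = 0.2654
κ = (pₒ − pₑ)/(1 − pₑ) = (0.6912 − 0.2654)/(1 − 0.2654) = 0.580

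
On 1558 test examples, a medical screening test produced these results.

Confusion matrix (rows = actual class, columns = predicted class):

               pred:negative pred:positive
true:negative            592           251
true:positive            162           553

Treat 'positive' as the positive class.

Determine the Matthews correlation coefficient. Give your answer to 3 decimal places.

0.474

MCC = (TP·TN − FP·FN) / √((TP+FP)(TP+FN)(TN+FP)(TN+FN))
Numerator = 553·592 − 251·162 = 286714
Denominator = √(804·715·843·754) = √365393662920 = 604478.0086
MCC = 286714 / 604478.0086 = 0.474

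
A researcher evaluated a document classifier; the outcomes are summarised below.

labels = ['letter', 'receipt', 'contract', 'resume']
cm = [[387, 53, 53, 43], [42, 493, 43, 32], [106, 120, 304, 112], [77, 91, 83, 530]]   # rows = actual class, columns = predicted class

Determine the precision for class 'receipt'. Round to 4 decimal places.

One-vs-rest for 'receipt': TP = diagonal; FP = other classes predicted 'receipt'; FN = 'receipt' predicted as other.
precision = TP/(TP+FP).
receipt: TP=493, FP=53+120+91=264 → 493/757 = 0.65125

0.6513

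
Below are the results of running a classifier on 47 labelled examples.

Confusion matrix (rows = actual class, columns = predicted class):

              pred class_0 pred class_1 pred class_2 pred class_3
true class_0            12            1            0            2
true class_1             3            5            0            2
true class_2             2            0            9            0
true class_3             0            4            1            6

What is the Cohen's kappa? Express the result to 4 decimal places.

Observed agreement pₒ = trace/N = 32/47 = 0.68085
Expected agreement pₑ = Σ (rowᵢ·colᵢ)/N² = (15·17 + 10·10 + 11·10 + 11·10)/47² = 0.26030
κ = (pₒ − pₑ)/(1 − pₑ) = (0.68085 − 0.26030)/(1 − 0.26030) = 0.5685

0.5685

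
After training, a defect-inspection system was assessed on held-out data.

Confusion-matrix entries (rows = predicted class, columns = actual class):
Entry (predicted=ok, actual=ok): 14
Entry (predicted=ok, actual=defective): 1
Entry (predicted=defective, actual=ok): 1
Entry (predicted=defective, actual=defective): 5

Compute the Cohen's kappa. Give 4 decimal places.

0.7667

Observed agreement pₒ = trace/N = 19/21 = 0.90476
Expected agreement pₑ = Σ (rowᵢ·colᵢ)/N² = (15·15 + 6·6)/21² = 0.59184
κ = (pₒ − pₑ)/(1 − pₑ) = (0.90476 − 0.59184)/(1 − 0.59184) = 0.7667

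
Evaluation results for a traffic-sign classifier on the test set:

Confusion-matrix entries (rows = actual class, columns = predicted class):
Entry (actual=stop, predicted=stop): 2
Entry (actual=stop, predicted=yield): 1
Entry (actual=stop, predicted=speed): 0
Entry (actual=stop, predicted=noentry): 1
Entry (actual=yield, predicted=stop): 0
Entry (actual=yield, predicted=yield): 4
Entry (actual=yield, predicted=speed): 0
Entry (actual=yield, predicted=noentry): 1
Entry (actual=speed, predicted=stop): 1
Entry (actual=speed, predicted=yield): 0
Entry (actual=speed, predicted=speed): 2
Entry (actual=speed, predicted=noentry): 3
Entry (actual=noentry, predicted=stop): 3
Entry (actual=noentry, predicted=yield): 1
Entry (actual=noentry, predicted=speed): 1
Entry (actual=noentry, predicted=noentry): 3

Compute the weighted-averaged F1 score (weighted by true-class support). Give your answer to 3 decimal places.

0.474

Per-class F1 score (2·TP/(2·TP+FP+FN)):
  stop: TP=2, FP=0+1+3=4, FN=1+0+1=2 → 4/10 = 0.4000
  yield: TP=4, FP=1+0+1=2, FN=0+0+1=1 → 8/11 = 0.7273
  speed: TP=2, FP=0+0+1=1, FN=1+0+3=4 → 4/9 = 0.4444
  noentry: TP=3, FP=1+1+3=5, FN=3+1+1=5 → 6/16 = 0.3750
Weighted-F1 score = Σ (supportᵢ/N)·F1 scoreᵢ with N=23: (4/23)·0.4000 + (5/23)·0.7273 + (6/23)·0.4444 + (8/23)·0.3750 = 0.474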